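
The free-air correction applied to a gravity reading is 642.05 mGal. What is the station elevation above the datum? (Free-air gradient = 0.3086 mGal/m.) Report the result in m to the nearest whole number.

2081

h = 642.05 / 0.3086 = 2080.52 m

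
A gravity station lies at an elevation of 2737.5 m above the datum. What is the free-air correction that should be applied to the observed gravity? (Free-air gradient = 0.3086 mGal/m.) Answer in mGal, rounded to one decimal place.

844.8

Free-air correction = 0.3086 × 2737.5 = 844.8 mGal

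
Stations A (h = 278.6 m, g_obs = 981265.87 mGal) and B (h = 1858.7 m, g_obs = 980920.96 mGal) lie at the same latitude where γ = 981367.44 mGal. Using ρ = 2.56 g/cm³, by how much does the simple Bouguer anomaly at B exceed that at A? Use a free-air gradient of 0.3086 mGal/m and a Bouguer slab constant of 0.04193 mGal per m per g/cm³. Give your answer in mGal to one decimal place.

-26.9

Δg_SB(A) = 981265.87 − 981367.44 + 0.3086×278.6 − 0.04193×2.56×278.6 = -45.50 mGal
Δg_SB(B) = 980920.96 − 981367.44 + 0.3086×1858.7 − 0.04193×2.56×1858.7 = -72.40 mGal
Difference = -72.40 − (-45.50) = -26.90 mGal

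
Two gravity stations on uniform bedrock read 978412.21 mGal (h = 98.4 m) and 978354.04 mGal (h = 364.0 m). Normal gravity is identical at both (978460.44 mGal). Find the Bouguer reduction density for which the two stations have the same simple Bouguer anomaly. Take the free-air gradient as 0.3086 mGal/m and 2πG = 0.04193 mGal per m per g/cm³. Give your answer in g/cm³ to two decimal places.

Δg_obs = 978354.04 − 978412.21 = -58.17 mGal over Δh = 364.0 − 98.4 = 265.6 m
Equal Bouguer anomalies ⇒ Δg_obs + (0.3086 − 0.04193ρ)·Δh = 0
0.3086 − 0.04193ρ = −Δg_obs/Δh = 0.21901
ρ = (0.3086 − 0.21901) / 0.04193 = 2.14 g/cm³

2.14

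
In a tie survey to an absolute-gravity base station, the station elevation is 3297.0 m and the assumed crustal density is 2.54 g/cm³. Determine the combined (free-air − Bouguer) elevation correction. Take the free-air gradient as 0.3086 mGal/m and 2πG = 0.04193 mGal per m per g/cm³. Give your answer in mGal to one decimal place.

666.3

Combined gradient = 0.3086 − 0.04193 × 2.54 = 0.2020978 mGal/m
Combined elevation correction = 0.2020978 × 3297.0 = 666.3 mGal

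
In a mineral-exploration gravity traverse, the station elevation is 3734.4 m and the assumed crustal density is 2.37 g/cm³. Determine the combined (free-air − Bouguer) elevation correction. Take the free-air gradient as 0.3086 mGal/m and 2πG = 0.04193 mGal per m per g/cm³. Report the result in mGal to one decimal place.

Combined gradient = 0.3086 − 0.04193 × 2.37 = 0.2092259 mGal/m
Combined elevation correction = 0.2092259 × 3734.4 = 781.3 mGal

781.3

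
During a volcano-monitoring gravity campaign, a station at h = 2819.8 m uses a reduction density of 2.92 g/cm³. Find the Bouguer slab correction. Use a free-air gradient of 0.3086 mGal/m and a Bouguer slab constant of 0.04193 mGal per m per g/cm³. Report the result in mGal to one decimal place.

Bouguer slab correction = 0.04193 × 2.92 × 2819.8 = 345.2 mGal

345.2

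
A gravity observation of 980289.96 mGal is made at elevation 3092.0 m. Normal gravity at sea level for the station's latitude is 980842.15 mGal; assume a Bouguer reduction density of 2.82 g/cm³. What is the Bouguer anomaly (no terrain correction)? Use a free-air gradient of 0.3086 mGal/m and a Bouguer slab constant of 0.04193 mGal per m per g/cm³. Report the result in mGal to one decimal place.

Free-air correction = 0.3086 × 3092.0 = 954.19 mGal
Free-air anomaly = 980289.96 − 980842.15 + (954.19) = 402.00 mGal
Bouguer slab correction = 0.04193 × 2.82 × 3092.0 = 365.61 mGal
Simple Bouguer anomaly = 402.00 − (365.61) = 36.39 mGal

36.4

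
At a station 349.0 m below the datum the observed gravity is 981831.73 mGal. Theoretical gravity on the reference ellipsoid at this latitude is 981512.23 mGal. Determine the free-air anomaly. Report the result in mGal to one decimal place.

211.8

Free-air correction = 0.3086 × -349.0 = -107.70 mGal
Free-air anomaly = 981831.73 − 981512.23 + (-107.70) = 211.80 mGal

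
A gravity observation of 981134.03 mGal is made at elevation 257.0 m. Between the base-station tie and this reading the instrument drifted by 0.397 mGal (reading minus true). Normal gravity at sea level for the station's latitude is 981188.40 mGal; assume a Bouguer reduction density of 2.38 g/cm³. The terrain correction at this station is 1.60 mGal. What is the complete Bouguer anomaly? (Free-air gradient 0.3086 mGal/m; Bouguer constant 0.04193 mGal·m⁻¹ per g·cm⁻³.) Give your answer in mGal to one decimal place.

Drift-corrected reading = 981134.03 − (0.397) = 981133.633 mGal
Free-air correction = 0.3086 × 257.0 = 79.31 mGal
Free-air anomaly = 981133.633 − 981188.40 + (79.31) = 24.543 mGal
Bouguer slab correction = 0.04193 × 2.38 × 257.0 = 25.65 mGal
Simple Bouguer anomaly = 24.543 − (25.65) = -1.107 mGal
Complete Bouguer anomaly = -1.107 + 1.60 = 0.493 mGal

0.5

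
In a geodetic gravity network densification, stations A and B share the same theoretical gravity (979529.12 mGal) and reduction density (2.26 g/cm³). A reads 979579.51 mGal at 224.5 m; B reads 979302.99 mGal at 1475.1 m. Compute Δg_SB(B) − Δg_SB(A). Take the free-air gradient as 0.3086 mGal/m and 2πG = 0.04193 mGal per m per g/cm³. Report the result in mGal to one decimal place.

-9.1

Δg_SB(A) = 979579.51 − 979529.12 + 0.3086×224.5 − 0.04193×2.26×224.5 = 98.40 mGal
Δg_SB(B) = 979302.99 − 979529.12 + 0.3086×1475.1 − 0.04193×2.26×1475.1 = 89.30 mGal
Difference = 89.30 − (98.40) = -9.10 mGal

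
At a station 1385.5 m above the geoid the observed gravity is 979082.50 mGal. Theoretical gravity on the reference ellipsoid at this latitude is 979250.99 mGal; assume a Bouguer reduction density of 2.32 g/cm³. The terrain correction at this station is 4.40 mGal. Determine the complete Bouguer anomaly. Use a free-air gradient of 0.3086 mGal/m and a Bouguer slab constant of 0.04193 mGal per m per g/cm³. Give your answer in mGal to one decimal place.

Free-air correction = 0.3086 × 1385.5 = 427.57 mGal
Free-air anomaly = 979082.50 − 979250.99 + (427.57) = 259.08 mGal
Bouguer slab correction = 0.04193 × 2.32 × 1385.5 = 134.78 mGal
Simple Bouguer anomaly = 259.08 − (134.78) = 124.30 mGal
Complete Bouguer anomaly = 124.30 + 4.40 = 128.70 mGal

128.7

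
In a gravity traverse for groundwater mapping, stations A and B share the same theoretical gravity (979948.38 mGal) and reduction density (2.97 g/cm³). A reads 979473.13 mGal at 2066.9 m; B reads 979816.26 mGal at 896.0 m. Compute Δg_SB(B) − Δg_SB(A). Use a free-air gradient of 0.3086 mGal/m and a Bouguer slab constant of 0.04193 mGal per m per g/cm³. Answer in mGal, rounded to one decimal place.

Δg_SB(A) = 979473.13 − 979948.38 + 0.3086×2066.9 − 0.04193×2.97×2066.9 = -94.80 mGal
Δg_SB(B) = 979816.26 − 979948.38 + 0.3086×896.0 − 0.04193×2.97×896.0 = 32.80 mGal
Difference = 32.80 − (-94.80) = 127.60 mGal

127.6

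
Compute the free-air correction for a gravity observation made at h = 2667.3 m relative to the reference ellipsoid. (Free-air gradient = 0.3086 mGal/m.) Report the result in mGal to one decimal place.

823.1

Free-air correction = 0.3086 × 2667.3 = 823.1 mGal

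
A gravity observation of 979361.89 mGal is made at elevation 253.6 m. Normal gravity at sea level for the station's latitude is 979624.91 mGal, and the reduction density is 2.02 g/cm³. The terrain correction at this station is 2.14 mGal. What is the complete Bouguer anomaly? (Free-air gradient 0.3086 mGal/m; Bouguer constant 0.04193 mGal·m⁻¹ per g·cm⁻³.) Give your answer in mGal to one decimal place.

-204.1

Free-air correction = 0.3086 × 253.6 = 78.26 mGal
Free-air anomaly = 979361.89 − 979624.91 + (78.26) = -184.76 mGal
Bouguer slab correction = 0.04193 × 2.02 × 253.6 = 21.48 mGal
Simple Bouguer anomaly = -184.76 − (21.48) = -206.24 mGal
Complete Bouguer anomaly = -206.24 + 2.14 = -204.10 mGal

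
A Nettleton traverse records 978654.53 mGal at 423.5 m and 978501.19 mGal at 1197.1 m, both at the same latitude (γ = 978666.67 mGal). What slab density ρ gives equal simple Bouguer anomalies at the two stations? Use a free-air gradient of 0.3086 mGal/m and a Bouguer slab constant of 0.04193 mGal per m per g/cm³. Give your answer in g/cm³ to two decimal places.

Δg_obs = 978501.19 − 978654.53 = -153.34 mGal over Δh = 1197.1 − 423.5 = 773.6 m
Equal Bouguer anomalies ⇒ Δg_obs + (0.3086 − 0.04193ρ)·Δh = 0
0.3086 − 0.04193ρ = −Δg_obs/Δh = 0.19822
ρ = (0.3086 − 0.19822) / 0.04193 = 2.63 g/cm³

2.63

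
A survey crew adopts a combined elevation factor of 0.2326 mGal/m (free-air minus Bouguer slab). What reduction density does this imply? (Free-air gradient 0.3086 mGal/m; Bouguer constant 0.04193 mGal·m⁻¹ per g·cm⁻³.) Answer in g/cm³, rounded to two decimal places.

0.2326 = 0.3086 − 0.04193 × ρ
ρ = (0.3086 − 0.2326) / 0.04193 = 1.81 g/cm³

1.81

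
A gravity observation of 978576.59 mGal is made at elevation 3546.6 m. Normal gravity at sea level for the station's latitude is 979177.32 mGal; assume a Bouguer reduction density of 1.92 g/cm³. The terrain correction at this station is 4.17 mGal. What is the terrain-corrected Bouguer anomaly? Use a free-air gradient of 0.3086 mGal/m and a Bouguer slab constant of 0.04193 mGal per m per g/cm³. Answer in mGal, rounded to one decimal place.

Free-air correction = 0.3086 × 3546.6 = 1094.48 mGal
Free-air anomaly = 978576.59 − 979177.32 + (1094.48) = 493.75 mGal
Bouguer slab correction = 0.04193 × 1.92 × 3546.6 = 285.52 mGal
Simple Bouguer anomaly = 493.75 − (285.52) = 208.23 mGal
Complete Bouguer anomaly = 208.23 + 4.17 = 212.40 mGal

212.4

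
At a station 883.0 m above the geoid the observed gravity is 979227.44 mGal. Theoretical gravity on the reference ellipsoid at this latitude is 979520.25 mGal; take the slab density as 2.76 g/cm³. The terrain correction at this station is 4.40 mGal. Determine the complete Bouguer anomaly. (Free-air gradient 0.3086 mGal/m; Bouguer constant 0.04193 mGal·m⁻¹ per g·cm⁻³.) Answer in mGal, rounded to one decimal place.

Free-air correction = 0.3086 × 883.0 = 272.49 mGal
Free-air anomaly = 979227.44 − 979520.25 + (272.49) = -20.32 mGal
Bouguer slab correction = 0.04193 × 2.76 × 883.0 = 102.19 mGal
Simple Bouguer anomaly = -20.32 − (102.19) = -122.51 mGal
Complete Bouguer anomaly = -122.51 + 4.40 = -118.11 mGal

-118.1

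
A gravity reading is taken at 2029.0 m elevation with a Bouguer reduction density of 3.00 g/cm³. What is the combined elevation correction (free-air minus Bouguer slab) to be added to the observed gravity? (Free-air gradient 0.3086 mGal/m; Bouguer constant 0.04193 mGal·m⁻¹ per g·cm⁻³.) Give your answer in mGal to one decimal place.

370.9

Combined gradient = 0.3086 − 0.04193 × 3.00 = 0.1828100 mGal/m
Combined elevation correction = 0.1828100 × 2029.0 = 370.9 mGal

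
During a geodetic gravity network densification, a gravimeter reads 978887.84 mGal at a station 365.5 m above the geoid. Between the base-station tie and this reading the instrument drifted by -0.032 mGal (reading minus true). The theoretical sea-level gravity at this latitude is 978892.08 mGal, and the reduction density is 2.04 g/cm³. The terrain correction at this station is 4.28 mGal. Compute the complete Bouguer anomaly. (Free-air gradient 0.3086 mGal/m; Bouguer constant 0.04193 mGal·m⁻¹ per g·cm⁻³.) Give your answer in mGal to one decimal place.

81.6

Drift-corrected reading = 978887.84 − (-0.032) = 978887.872 mGal
Free-air correction = 0.3086 × 365.5 = 112.79 mGal
Free-air anomaly = 978887.872 − 978892.08 + (112.79) = 108.582 mGal
Bouguer slab correction = 0.04193 × 2.04 × 365.5 = 31.26 mGal
Simple Bouguer anomaly = 108.582 − (31.26) = 77.322 mGal
Complete Bouguer anomaly = 77.322 + 4.28 = 81.602 mGal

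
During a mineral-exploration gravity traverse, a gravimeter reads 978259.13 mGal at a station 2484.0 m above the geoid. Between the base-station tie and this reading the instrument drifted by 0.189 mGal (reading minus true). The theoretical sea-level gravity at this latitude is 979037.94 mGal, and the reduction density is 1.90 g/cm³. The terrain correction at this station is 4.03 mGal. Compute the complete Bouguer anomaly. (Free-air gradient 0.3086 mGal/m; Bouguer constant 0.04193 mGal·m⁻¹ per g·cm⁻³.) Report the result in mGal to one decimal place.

-206.3

Drift-corrected reading = 978259.13 − (0.189) = 978258.941 mGal
Free-air correction = 0.3086 × 2484.0 = 766.56 mGal
Free-air anomaly = 978258.941 − 979037.94 + (766.56) = -12.439 mGal
Bouguer slab correction = 0.04193 × 1.90 × 2484.0 = 197.89 mGal
Simple Bouguer anomaly = -12.439 − (197.89) = -210.329 mGal
Complete Bouguer anomaly = -210.329 + 4.03 = -206.299 mGal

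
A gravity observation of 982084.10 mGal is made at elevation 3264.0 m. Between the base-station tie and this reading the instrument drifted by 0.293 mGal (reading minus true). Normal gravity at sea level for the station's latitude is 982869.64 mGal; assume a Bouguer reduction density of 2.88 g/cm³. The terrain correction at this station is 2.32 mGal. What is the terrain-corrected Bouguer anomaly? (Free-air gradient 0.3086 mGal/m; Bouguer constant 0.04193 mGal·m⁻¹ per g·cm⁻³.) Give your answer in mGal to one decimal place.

Drift-corrected reading = 982084.10 − (0.293) = 982083.807 mGal
Free-air correction = 0.3086 × 3264.0 = 1007.27 mGal
Free-air anomaly = 982083.807 − 982869.64 + (1007.27) = 221.437 mGal
Bouguer slab correction = 0.04193 × 2.88 × 3264.0 = 394.16 mGal
Simple Bouguer anomaly = 221.437 − (394.16) = -172.723 mGal
Complete Bouguer anomaly = -172.723 + 2.32 = -170.403 mGal

-170.4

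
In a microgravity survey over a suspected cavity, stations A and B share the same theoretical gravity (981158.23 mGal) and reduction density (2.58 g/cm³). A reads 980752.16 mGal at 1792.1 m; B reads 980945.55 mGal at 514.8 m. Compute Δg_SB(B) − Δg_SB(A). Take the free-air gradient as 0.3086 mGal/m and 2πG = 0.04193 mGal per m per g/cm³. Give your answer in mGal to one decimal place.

-62.6

Δg_SB(A) = 980752.16 − 981158.23 + 0.3086×1792.1 − 0.04193×2.58×1792.1 = -46.90 mGal
Δg_SB(B) = 980945.55 − 981158.23 + 0.3086×514.8 − 0.04193×2.58×514.8 = -109.50 mGal
Difference = -109.50 − (-46.90) = -62.60 mGal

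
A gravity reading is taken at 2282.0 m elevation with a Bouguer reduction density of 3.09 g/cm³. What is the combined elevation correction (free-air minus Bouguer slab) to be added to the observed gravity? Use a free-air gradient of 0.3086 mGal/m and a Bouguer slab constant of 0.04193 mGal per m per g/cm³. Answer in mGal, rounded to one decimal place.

408.6

Combined gradient = 0.3086 − 0.04193 × 3.09 = 0.1790363 mGal/m
Combined elevation correction = 0.1790363 × 2282.0 = 408.6 mGal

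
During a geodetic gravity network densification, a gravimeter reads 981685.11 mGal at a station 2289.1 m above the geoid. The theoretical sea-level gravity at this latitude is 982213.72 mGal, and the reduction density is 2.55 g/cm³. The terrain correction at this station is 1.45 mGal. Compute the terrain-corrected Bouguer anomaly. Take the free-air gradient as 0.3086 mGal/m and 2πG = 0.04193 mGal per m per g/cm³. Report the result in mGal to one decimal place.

Free-air correction = 0.3086 × 2289.1 = 706.42 mGal
Free-air anomaly = 981685.11 − 982213.72 + (706.42) = 177.81 mGal
Bouguer slab correction = 0.04193 × 2.55 × 2289.1 = 244.75 mGal
Simple Bouguer anomaly = 177.81 − (244.75) = -66.94 mGal
Complete Bouguer anomaly = -66.94 + 1.45 = -65.49 mGal

-65.5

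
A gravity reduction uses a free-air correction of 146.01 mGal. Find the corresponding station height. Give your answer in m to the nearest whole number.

473

h = 146.01 / 0.3086 = 473.14 m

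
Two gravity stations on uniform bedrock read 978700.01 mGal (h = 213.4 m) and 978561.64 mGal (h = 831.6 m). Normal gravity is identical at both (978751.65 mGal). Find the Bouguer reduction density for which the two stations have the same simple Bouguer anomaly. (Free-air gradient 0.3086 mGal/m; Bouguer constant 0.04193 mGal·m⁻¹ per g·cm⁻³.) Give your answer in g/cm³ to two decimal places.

Δg_obs = 978561.64 − 978700.01 = -138.37 mGal over Δh = 831.6 − 213.4 = 618.2 m
Equal Bouguer anomalies ⇒ Δg_obs + (0.3086 − 0.04193ρ)·Δh = 0
0.3086 − 0.04193ρ = −Δg_obs/Δh = 0.22383
ρ = (0.3086 − 0.22383) / 0.04193 = 2.02 g/cm³

2.02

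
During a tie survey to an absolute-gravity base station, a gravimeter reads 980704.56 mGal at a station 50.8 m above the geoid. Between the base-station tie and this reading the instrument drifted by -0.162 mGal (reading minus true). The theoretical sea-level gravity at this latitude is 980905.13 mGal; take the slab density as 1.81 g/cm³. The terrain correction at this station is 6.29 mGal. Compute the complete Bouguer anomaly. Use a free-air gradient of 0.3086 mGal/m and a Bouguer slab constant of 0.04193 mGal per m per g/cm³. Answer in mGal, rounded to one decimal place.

-182.3

Drift-corrected reading = 980704.56 − (-0.162) = 980704.722 mGal
Free-air correction = 0.3086 × 50.8 = 15.68 mGal
Free-air anomaly = 980704.722 − 980905.13 + (15.68) = -184.728 mGal
Bouguer slab correction = 0.04193 × 1.81 × 50.8 = 3.86 mGal
Simple Bouguer anomaly = -184.728 − (3.86) = -188.588 mGal
Complete Bouguer anomaly = -188.588 + 6.29 = -182.298 mGal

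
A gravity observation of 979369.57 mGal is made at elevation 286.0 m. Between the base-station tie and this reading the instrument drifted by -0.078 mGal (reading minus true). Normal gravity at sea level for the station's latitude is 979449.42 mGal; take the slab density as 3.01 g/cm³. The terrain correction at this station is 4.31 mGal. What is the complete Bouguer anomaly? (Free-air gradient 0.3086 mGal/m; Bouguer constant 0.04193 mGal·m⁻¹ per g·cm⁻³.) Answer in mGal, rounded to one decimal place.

-23.3

Drift-corrected reading = 979369.57 − (-0.078) = 979369.648 mGal
Free-air correction = 0.3086 × 286.0 = 88.26 mGal
Free-air anomaly = 979369.648 − 979449.42 + (88.26) = 8.488 mGal
Bouguer slab correction = 0.04193 × 3.01 × 286.0 = 36.10 mGal
Simple Bouguer anomaly = 8.488 − (36.10) = -27.612 mGal
Complete Bouguer anomaly = -27.612 + 4.31 = -23.302 mGal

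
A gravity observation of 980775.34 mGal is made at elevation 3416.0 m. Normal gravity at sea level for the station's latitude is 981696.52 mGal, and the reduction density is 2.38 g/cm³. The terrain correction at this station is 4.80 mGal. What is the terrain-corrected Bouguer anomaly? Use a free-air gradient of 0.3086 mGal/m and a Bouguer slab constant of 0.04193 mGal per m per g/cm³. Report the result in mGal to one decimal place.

Free-air correction = 0.3086 × 3416.0 = 1054.18 mGal
Free-air anomaly = 980775.34 − 981696.52 + (1054.18) = 133.00 mGal
Bouguer slab correction = 0.04193 × 2.38 × 3416.0 = 340.89 mGal
Simple Bouguer anomaly = 133.00 − (340.89) = -207.89 mGal
Complete Bouguer anomaly = -207.89 + 4.80 = -203.09 mGal

-203.1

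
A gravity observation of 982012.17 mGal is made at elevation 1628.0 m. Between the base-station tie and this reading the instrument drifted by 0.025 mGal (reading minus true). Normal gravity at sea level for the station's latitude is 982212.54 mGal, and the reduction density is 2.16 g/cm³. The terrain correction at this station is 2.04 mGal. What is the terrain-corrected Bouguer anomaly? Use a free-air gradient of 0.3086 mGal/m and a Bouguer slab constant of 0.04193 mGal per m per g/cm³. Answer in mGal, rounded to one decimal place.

Drift-corrected reading = 982012.17 − (0.025) = 982012.145 mGal
Free-air correction = 0.3086 × 1628.0 = 502.40 mGal
Free-air anomaly = 982012.145 − 982212.54 + (502.40) = 302.005 mGal
Bouguer slab correction = 0.04193 × 2.16 × 1628.0 = 147.45 mGal
Simple Bouguer anomaly = 302.005 − (147.45) = 154.555 mGal
Complete Bouguer anomaly = 154.555 + 2.04 = 156.595 mGal

156.6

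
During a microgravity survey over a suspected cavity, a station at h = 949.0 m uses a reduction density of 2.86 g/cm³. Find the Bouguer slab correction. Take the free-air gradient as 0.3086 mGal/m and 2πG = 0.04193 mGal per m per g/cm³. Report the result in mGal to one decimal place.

Bouguer slab correction = 0.04193 × 2.86 × 949.0 = 113.8 mGal

113.8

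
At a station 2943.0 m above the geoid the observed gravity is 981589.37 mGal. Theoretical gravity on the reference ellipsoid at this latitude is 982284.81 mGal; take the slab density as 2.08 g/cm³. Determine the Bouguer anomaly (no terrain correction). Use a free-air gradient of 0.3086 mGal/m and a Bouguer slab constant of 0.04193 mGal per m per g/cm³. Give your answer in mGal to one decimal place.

Free-air correction = 0.3086 × 2943.0 = 908.21 mGal
Free-air anomaly = 981589.37 − 982284.81 + (908.21) = 212.77 mGal
Bouguer slab correction = 0.04193 × 2.08 × 2943.0 = 256.67 mGal
Simple Bouguer anomaly = 212.77 − (256.67) = -43.90 mGal

-43.9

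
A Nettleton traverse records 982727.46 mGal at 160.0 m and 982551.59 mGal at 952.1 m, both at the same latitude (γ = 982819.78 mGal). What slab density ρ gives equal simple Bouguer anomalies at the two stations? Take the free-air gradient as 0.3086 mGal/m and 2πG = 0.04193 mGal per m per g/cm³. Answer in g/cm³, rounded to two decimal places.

Δg_obs = 982551.59 − 982727.46 = -175.87 mGal over Δh = 952.1 − 160.0 = 792.1 m
Equal Bouguer anomalies ⇒ Δg_obs + (0.3086 − 0.04193ρ)·Δh = 0
0.3086 − 0.04193ρ = −Δg_obs/Δh = 0.22203
ρ = (0.3086 − 0.22203) / 0.04193 = 2.06 g/cm³

2.06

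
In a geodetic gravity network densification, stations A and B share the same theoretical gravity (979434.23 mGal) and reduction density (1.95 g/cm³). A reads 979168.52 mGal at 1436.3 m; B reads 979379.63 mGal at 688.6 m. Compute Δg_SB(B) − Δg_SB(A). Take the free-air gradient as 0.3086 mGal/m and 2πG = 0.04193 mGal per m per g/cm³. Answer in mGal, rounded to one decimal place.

41.5

Δg_SB(A) = 979168.52 − 979434.23 + 0.3086×1436.3 − 0.04193×1.95×1436.3 = 60.10 mGal
Δg_SB(B) = 979379.63 − 979434.23 + 0.3086×688.6 − 0.04193×1.95×688.6 = 101.60 mGal
Difference = 101.60 − (60.10) = 41.50 mGal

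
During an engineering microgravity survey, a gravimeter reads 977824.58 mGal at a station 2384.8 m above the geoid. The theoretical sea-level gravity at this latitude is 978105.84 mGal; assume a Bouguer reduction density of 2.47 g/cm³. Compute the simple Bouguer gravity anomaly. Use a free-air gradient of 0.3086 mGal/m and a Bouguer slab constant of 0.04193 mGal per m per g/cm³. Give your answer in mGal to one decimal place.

Free-air correction = 0.3086 × 2384.8 = 735.95 mGal
Free-air anomaly = 977824.58 − 978105.84 + (735.95) = 454.69 mGal
Bouguer slab correction = 0.04193 × 2.47 × 2384.8 = 246.99 mGal
Simple Bouguer anomaly = 454.69 − (246.99) = 207.70 mGal

207.7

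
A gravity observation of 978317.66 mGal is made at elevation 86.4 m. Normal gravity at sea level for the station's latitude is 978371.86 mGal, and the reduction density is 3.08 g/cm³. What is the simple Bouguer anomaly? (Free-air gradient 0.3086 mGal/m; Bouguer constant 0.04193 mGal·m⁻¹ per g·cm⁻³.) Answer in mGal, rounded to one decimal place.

-38.7

Free-air correction = 0.3086 × 86.4 = 26.66 mGal
Free-air anomaly = 978317.66 − 978371.86 + (26.66) = -27.54 mGal
Bouguer slab correction = 0.04193 × 3.08 × 86.4 = 11.16 mGal
Simple Bouguer anomaly = -27.54 − (11.16) = -38.70 mGal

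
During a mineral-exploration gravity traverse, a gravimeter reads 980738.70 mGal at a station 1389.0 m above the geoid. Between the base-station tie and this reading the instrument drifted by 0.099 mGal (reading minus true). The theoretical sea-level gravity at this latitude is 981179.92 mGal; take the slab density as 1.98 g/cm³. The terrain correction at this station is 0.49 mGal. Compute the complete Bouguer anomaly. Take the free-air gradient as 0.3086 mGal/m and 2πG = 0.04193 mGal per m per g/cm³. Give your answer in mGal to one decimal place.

-127.5

Drift-corrected reading = 980738.70 − (0.099) = 980738.601 mGal
Free-air correction = 0.3086 × 1389.0 = 428.65 mGal
Free-air anomaly = 980738.601 − 981179.92 + (428.65) = -12.669 mGal
Bouguer slab correction = 0.04193 × 1.98 × 1389.0 = 115.32 mGal
Simple Bouguer anomaly = -12.669 − (115.32) = -127.989 mGal
Complete Bouguer anomaly = -127.989 + 0.49 = -127.499 mGal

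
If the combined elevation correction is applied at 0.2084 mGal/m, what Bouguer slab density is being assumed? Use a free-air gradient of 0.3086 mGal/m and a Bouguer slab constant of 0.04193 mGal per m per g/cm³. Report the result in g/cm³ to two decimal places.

2.39

0.2084 = 0.3086 − 0.04193 × ρ
ρ = (0.3086 − 0.2084) / 0.04193 = 2.39 g/cm³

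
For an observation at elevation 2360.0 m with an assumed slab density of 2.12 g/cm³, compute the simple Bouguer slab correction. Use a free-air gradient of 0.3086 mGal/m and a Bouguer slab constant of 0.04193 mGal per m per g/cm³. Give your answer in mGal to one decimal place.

Bouguer slab correction = 0.04193 × 2.12 × 2360.0 = 209.8 mGal

209.8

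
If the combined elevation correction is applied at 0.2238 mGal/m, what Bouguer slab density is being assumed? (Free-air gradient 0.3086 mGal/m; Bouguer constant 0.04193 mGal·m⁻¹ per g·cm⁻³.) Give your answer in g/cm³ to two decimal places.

2.02

0.2238 = 0.3086 − 0.04193 × ρ
ρ = (0.3086 − 0.2238) / 0.04193 = 2.02 g/cm³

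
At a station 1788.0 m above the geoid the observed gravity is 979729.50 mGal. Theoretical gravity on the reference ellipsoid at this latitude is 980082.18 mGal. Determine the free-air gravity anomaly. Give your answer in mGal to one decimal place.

199.1

Free-air correction = 0.3086 × 1788.0 = 551.78 mGal
Free-air anomaly = 979729.50 − 980082.18 + (551.78) = 199.10 mGal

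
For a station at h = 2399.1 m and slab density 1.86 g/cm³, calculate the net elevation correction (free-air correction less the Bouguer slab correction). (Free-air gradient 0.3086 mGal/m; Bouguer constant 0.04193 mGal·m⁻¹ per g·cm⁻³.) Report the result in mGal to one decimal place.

Combined gradient = 0.3086 − 0.04193 × 1.86 = 0.2306102 mGal/m
Combined elevation correction = 0.2306102 × 2399.1 = 553.3 mGal

553.3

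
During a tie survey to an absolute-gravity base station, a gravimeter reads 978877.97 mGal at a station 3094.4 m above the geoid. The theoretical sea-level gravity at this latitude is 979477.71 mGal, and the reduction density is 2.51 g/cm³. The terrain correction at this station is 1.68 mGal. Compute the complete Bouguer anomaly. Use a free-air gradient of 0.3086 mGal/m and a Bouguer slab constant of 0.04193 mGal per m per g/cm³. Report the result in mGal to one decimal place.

Free-air correction = 0.3086 × 3094.4 = 954.93 mGal
Free-air anomaly = 978877.97 − 979477.71 + (954.93) = 355.19 mGal
Bouguer slab correction = 0.04193 × 2.51 × 3094.4 = 325.67 mGal
Simple Bouguer anomaly = 355.19 − (325.67) = 29.52 mGal
Complete Bouguer anomaly = 29.52 + 1.68 = 31.20 mGal

31.2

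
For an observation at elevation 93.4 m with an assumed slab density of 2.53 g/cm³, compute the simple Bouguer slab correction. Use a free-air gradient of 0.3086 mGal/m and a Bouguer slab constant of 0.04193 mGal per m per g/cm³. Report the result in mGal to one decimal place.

9.9

Bouguer slab correction = 0.04193 × 2.53 × 93.4 = 9.9 mGal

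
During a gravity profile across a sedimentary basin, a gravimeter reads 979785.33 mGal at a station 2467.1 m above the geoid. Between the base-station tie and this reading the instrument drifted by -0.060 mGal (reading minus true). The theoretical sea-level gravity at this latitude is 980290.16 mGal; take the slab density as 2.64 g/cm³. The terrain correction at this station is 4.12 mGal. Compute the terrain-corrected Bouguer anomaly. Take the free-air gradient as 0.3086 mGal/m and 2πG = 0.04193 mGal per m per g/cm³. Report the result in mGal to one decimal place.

-12.4

Drift-corrected reading = 979785.33 − (-0.060) = 979785.390 mGal
Free-air correction = 0.3086 × 2467.1 = 761.35 mGal
Free-air anomaly = 979785.390 − 980290.16 + (761.35) = 256.580 mGal
Bouguer slab correction = 0.04193 × 2.64 × 2467.1 = 273.10 mGal
Simple Bouguer anomaly = 256.580 − (273.10) = -16.520 mGal
Complete Bouguer anomaly = -16.520 + 4.12 = -12.400 mGal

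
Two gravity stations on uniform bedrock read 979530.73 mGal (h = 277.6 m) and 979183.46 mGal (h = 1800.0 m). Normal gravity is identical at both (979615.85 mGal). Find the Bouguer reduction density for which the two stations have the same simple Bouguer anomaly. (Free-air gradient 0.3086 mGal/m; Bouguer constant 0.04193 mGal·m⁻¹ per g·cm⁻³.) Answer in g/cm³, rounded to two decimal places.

1.92

Δg_obs = 979183.46 − 979530.73 = -347.27 mGal over Δh = 1800.0 − 277.6 = 1522.4 m
Equal Bouguer anomalies ⇒ Δg_obs + (0.3086 − 0.04193ρ)·Δh = 0
0.3086 − 0.04193ρ = −Δg_obs/Δh = 0.22811
ρ = (0.3086 − 0.22811) / 0.04193 = 1.92 g/cm³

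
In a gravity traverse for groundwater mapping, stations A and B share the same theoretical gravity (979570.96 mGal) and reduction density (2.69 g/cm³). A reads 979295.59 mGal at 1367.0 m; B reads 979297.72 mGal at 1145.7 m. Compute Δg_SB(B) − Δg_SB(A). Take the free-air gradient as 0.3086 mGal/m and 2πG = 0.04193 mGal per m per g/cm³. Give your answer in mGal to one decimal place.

-41.2

Δg_SB(A) = 979295.59 − 979570.96 + 0.3086×1367.0 − 0.04193×2.69×1367.0 = -7.70 mGal
Δg_SB(B) = 979297.72 − 979570.96 + 0.3086×1145.7 − 0.04193×2.69×1145.7 = -48.90 mGal
Difference = -48.90 − (-7.70) = -41.20 mGal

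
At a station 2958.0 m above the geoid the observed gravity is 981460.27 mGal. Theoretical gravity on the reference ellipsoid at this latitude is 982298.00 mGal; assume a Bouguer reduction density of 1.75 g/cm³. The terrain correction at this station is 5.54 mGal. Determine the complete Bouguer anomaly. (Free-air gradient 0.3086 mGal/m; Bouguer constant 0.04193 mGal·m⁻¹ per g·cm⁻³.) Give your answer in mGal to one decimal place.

Free-air correction = 0.3086 × 2958.0 = 912.84 mGal
Free-air anomaly = 981460.27 − 982298.00 + (912.84) = 75.11 mGal
Bouguer slab correction = 0.04193 × 1.75 × 2958.0 = 217.05 mGal
Simple Bouguer anomaly = 75.11 − (217.05) = -141.94 mGal
Complete Bouguer anomaly = -141.94 + 5.54 = -136.40 mGal

-136.4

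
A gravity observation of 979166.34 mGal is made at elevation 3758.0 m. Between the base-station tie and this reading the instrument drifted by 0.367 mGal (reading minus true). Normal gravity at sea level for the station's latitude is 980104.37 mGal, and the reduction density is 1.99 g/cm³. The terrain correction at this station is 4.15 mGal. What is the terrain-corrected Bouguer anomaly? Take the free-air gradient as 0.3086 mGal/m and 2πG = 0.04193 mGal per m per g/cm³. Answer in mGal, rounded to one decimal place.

Drift-corrected reading = 979166.34 − (0.367) = 979165.973 mGal
Free-air correction = 0.3086 × 3758.0 = 1159.72 mGal
Free-air anomaly = 979165.973 − 980104.37 + (1159.72) = 221.323 mGal
Bouguer slab correction = 0.04193 × 1.99 × 3758.0 = 313.57 mGal
Simple Bouguer anomaly = 221.323 − (313.57) = -92.247 mGal
Complete Bouguer anomaly = -92.247 + 4.15 = -88.097 mGal

-88.1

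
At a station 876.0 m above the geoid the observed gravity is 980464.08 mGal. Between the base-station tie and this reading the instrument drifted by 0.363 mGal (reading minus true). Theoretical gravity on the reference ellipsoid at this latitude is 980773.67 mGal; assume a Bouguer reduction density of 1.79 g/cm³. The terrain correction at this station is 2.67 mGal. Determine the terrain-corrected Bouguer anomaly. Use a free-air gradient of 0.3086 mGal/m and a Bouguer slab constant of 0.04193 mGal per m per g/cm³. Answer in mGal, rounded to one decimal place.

-102.7

Drift-corrected reading = 980464.08 − (0.363) = 980463.717 mGal
Free-air correction = 0.3086 × 876.0 = 270.33 mGal
Free-air anomaly = 980463.717 − 980773.67 + (270.33) = -39.623 mGal
Bouguer slab correction = 0.04193 × 1.79 × 876.0 = 65.75 mGal
Simple Bouguer anomaly = -39.623 − (65.75) = -105.373 mGal
Complete Bouguer anomaly = -105.373 + 2.67 = -102.703 mGal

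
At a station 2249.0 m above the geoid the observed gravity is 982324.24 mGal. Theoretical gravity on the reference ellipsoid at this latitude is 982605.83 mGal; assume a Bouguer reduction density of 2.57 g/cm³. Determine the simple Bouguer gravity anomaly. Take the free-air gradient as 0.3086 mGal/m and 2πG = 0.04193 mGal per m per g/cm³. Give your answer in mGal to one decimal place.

170.1

Free-air correction = 0.3086 × 2249.0 = 694.04 mGal
Free-air anomaly = 982324.24 − 982605.83 + (694.04) = 412.45 mGal
Bouguer slab correction = 0.04193 × 2.57 × 2249.0 = 242.35 mGal
Simple Bouguer anomaly = 412.45 − (242.35) = 170.10 mGal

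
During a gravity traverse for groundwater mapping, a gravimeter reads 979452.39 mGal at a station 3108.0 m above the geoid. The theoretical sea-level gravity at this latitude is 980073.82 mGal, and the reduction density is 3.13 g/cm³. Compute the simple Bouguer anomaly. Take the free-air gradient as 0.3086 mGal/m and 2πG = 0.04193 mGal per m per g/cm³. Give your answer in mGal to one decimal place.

-70.2

Free-air correction = 0.3086 × 3108.0 = 959.13 mGal
Free-air anomaly = 979452.39 − 980073.82 + (959.13) = 337.70 mGal
Bouguer slab correction = 0.04193 × 3.13 × 3108.0 = 407.90 mGal
Simple Bouguer anomaly = 337.70 − (407.90) = -70.20 mGal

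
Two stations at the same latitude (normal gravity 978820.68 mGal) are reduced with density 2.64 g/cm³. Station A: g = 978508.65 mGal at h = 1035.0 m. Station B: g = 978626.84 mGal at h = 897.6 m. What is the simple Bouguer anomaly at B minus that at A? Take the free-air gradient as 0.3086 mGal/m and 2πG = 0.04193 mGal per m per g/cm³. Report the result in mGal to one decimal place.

91.0

Δg_SB(A) = 978508.65 − 978820.68 + 0.3086×1035.0 − 0.04193×2.64×1035.0 = -107.20 mGal
Δg_SB(B) = 978626.84 − 978820.68 + 0.3086×897.6 − 0.04193×2.64×897.6 = -16.20 mGal
Difference = -16.20 − (-107.20) = 91.00 mGal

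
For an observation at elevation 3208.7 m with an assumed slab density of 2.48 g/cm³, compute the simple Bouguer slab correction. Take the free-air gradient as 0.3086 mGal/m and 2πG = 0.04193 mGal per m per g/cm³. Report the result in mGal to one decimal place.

333.7

Bouguer slab correction = 0.04193 × 2.48 × 3208.7 = 333.7 mGal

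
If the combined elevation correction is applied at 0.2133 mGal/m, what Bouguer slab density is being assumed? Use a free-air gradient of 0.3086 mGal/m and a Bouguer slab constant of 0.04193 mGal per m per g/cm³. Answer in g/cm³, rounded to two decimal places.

2.27

0.2133 = 0.3086 − 0.04193 × ρ
ρ = (0.3086 − 0.2133) / 0.04193 = 2.27 g/cm³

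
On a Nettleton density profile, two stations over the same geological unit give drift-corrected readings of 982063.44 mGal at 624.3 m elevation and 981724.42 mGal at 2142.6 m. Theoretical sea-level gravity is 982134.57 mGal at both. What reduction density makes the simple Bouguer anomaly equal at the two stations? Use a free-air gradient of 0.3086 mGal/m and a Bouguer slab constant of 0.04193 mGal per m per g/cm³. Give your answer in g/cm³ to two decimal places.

Δg_obs = 981724.42 − 982063.44 = -339.02 mGal over Δh = 2142.6 − 624.3 = 1518.3 m
Equal Bouguer anomalies ⇒ Δg_obs + (0.3086 − 0.04193ρ)·Δh = 0
0.3086 − 0.04193ρ = −Δg_obs/Δh = 0.22329
ρ = (0.3086 − 0.22329) / 0.04193 = 2.03 g/cm³

2.03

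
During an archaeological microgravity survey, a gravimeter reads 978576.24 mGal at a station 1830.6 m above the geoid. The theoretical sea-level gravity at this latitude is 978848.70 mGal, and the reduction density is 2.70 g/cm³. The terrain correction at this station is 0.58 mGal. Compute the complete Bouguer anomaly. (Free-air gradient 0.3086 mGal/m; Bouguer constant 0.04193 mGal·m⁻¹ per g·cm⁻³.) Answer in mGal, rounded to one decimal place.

Free-air correction = 0.3086 × 1830.6 = 564.92 mGal
Free-air anomaly = 978576.24 − 978848.70 + (564.92) = 292.46 mGal
Bouguer slab correction = 0.04193 × 2.70 × 1830.6 = 207.24 mGal
Simple Bouguer anomaly = 292.46 − (207.24) = 85.22 mGal
Complete Bouguer anomaly = 85.22 + 0.58 = 85.80 mGal

85.8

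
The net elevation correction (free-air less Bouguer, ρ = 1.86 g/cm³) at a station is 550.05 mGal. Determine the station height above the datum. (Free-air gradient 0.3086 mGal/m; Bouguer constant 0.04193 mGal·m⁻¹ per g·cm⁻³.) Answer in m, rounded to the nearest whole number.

2385

Combined gradient = 0.3086 − 0.04193 × 1.86 = 0.2306102 mGal/m
h = 550.05 / 0.2306102 = 2385.19 m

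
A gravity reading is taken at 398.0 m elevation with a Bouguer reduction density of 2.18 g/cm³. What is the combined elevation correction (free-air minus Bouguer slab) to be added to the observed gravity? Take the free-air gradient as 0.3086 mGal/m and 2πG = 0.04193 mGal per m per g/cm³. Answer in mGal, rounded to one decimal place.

Combined gradient = 0.3086 − 0.04193 × 2.18 = 0.2171926 mGal/m
Combined elevation correction = 0.2171926 × 398.0 = 86.4 mGal

86.4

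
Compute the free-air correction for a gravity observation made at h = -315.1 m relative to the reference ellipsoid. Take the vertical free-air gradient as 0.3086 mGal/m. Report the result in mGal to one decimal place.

Free-air correction = 0.3086 × -315.1 = -97.2 mGal

-97.2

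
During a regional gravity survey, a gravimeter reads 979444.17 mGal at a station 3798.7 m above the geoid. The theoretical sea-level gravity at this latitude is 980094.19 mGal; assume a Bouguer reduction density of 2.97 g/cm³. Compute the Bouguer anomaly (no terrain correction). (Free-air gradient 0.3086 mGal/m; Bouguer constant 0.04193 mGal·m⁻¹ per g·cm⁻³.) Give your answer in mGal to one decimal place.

49.2

Free-air correction = 0.3086 × 3798.7 = 1172.28 mGal
Free-air anomaly = 979444.17 − 980094.19 + (1172.28) = 522.26 mGal
Bouguer slab correction = 0.04193 × 2.97 × 3798.7 = 473.06 mGal
Simple Bouguer anomaly = 522.26 − (473.06) = 49.20 mGal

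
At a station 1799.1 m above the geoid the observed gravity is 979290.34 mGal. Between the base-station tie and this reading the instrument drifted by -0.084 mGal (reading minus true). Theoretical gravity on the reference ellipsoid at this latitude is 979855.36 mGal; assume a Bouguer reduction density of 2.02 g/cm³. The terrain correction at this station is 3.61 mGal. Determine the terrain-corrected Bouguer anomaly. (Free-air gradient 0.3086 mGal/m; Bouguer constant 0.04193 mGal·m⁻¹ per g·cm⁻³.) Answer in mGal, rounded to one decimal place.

Drift-corrected reading = 979290.34 − (-0.084) = 979290.424 mGal
Free-air correction = 0.3086 × 1799.1 = 555.20 mGal
Free-air anomaly = 979290.424 − 979855.36 + (555.20) = -9.736 mGal
Bouguer slab correction = 0.04193 × 2.02 × 1799.1 = 152.38 mGal
Simple Bouguer anomaly = -9.736 − (152.38) = -162.116 mGal
Complete Bouguer anomaly = -162.116 + 3.61 = -158.506 mGal

-158.5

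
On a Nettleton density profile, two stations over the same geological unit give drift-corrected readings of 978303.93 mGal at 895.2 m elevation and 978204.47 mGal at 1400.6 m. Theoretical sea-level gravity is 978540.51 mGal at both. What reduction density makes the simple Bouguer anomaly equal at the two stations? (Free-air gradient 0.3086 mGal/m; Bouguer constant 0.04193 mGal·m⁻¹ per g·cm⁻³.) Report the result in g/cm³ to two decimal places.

Δg_obs = 978204.47 − 978303.93 = -99.46 mGal over Δh = 1400.6 − 895.2 = 505.4 m
Equal Bouguer anomalies ⇒ Δg_obs + (0.3086 − 0.04193ρ)·Δh = 0
0.3086 − 0.04193ρ = −Δg_obs/Δh = 0.19679
ρ = (0.3086 − 0.19679) / 0.04193 = 2.67 g/cm³

2.67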